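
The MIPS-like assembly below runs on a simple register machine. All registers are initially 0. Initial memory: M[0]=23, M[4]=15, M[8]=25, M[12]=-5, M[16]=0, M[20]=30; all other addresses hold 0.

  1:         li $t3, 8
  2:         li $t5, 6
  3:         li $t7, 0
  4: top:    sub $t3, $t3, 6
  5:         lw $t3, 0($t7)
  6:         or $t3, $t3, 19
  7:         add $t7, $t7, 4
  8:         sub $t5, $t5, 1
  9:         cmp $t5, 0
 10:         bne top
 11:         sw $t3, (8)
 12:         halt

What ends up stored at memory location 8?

$t3=8
$t5=6
$t7=0
$t3=8-6=2
$t3=M[0]=23
$t3=23|19=23
$t7=0+4=4
$t5=6-1=5
cmp $t5, 0  (cmp 5,0)
bne top: taken
$t3=23-6=17
$t3=M[4]=15
$t3=15|19=31
$t7=4+4=8
$t5=5-1=4
cmp $t5, 0  (cmp 4,0)
bne top: taken
$t3=31-6=25
$t3=M[8]=25
$t3=25|19=27
$t7=8+4=12
$t5=4-1=3
cmp $t5, 0  (cmp 3,0)
bne top: taken
$t3=27-6=21
$t3=M[12]=-5
$t3=(-5)|19=-5
$t7=12+4=16
$t5=3-1=2
cmp $t5, 0  (cmp 2,0)
bne top: taken
$t3=(-5)-6=-11
$t3=M[16]=0
$t3=0|19=19
$t7=16+4=20
$t5=2-1=1
cmp $t5, 0  (cmp 1,0)
bne top: taken
$t3=19-6=13
$t3=M[20]=30
$t3=30|19=31
$t7=20+4=24
$t5=1-1=0
cmp $t5, 0  (cmp 0,0)
bne top: not taken
sw $t3, (8) → M[8]=31
halt.

31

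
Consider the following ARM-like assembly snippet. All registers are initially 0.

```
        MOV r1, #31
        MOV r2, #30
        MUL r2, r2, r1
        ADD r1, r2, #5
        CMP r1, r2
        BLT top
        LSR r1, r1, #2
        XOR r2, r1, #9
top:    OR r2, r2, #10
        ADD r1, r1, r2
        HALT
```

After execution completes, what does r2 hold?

after MOV r1, #31: r1=31
after MOV r2, #30: r2=30
after MUL r2, r2, r1: r2=30*31=930
after ADD r1, r2, #5: r1=930+5=935
CMP r1, r2  (cmp 935,930)
BLT top: not taken
after LSR r1, r1, #2: r1=935>>2=233
after XOR r2, r1, #9: r2=233^9=224
after OR r2, r2, #10: r2=224|10=234
after ADD r1, r1, r2: r1=233+234=467
halt.

234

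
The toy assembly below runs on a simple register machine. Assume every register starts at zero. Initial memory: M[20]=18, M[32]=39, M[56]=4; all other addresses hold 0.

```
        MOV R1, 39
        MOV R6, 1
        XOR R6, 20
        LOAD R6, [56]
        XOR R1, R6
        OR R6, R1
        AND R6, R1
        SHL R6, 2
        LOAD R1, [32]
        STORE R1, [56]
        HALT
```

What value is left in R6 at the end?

140

after MOV R1, 39: R1=39
after MOV R6, 1: R6=1
after XOR R6, 20: R6=1^20=21
after LOAD R6, [56]: R6=M[56]=4
after XOR R1, R6: R1=39^4=35
after OR R6, R1: R6=4|35=39
after AND R6, R1: R6=39&35=35
after SHL R6, 2: R6=35<<2=140
after LOAD R1, [32]: R1=M[32]=39
STORE R1, [56] → M[56]=39
halt.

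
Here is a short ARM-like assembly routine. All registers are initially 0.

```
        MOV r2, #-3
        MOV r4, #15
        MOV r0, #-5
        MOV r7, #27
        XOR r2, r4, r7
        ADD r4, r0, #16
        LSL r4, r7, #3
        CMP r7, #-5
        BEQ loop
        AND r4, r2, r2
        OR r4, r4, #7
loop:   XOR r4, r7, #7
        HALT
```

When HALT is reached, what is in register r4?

28

after MOV r2, #-3: r2=-3
after MOV r4, #15: r4=15
after MOV r0, #-5: r0=-5
after MOV r7, #27: r7=27
after XOR r2, r4, r7: r2=15^27=20
after ADD r4, r0, #16: r4=(-5)+16=11
after LSL r4, r7, #3: r4=27<<3=216
CMP r7, #-5  (cmp 27,-5)
BEQ loop: not taken
after AND r4, r2, r2: r4=20&20=20
after OR r4, r4, #7: r4=20|7=23
after XOR r4, r7, #7: r4=27^7=28
halt.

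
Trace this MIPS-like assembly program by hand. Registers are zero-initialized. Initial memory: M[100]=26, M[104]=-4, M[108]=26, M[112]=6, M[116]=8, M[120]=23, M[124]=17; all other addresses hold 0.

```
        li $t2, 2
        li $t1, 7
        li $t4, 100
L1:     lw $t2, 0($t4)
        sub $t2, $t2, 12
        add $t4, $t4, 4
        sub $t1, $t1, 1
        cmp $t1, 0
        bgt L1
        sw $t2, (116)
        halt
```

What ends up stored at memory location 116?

5

after li $t2, 2: $t2=2
after li $t1, 7: $t1=7
after li $t4, 100: $t4=100
after lw $t2, 0($t4): $t2=M[100]=26
after sub $t2, $t2, 12: $t2=26-12=14
after add $t4, $t4, 4: $t4=100+4=104
after sub $t1, $t1, 1: $t1=7-1=6
cmp $t1, 0  (cmp 6,0)
bgt L1: taken
after lw $t2, 0($t4): $t2=M[104]=-4
after sub $t2, $t2, 12: $t2=(-4)-12=-16
after add $t4, $t4, 4: $t4=104+4=108
after sub $t1, $t1, 1: $t1=6-1=5
cmp $t1, 0  (cmp 5,0)
bgt L1: taken
after lw $t2, 0($t4): $t2=M[108]=26
after sub $t2, $t2, 12: $t2=26-12=14
after add $t4, $t4, 4: $t4=108+4=112
after sub $t1, $t1, 1: $t1=5-1=4
cmp $t1, 0  (cmp 4,0)
bgt L1: taken
after lw $t2, 0($t4): $t2=M[112]=6
after sub $t2, $t2, 12: $t2=6-12=-6
after add $t4, $t4, 4: $t4=112+4=116
after sub $t1, $t1, 1: $t1=4-1=3
cmp $t1, 0  (cmp 3,0)
bgt L1: taken
after lw $t2, 0($t4): $t2=M[116]=8
after sub $t2, $t2, 12: $t2=8-12=-4
after add $t4, $t4, 4: $t4=116+4=120
after sub $t1, $t1, 1: $t1=3-1=2
cmp $t1, 0  (cmp 2,0)
bgt L1: taken
after lw $t2, 0($t4): $t2=M[120]=23
after sub $t2, $t2, 12: $t2=23-12=11
after add $t4, $t4, 4: $t4=120+4=124
after sub $t1, $t1, 1: $t1=2-1=1
cmp $t1, 0  (cmp 1,0)
bgt L1: taken
after lw $t2, 0($t4): $t2=M[124]=17
after sub $t2, $t2, 12: $t2=17-12=5
after add $t4, $t4, 4: $t4=124+4=128
after sub $t1, $t1, 1: $t1=1-1=0
cmp $t1, 0  (cmp 0,0)
bgt L1: not taken
sw $t2, (116) → M[116]=5
halt.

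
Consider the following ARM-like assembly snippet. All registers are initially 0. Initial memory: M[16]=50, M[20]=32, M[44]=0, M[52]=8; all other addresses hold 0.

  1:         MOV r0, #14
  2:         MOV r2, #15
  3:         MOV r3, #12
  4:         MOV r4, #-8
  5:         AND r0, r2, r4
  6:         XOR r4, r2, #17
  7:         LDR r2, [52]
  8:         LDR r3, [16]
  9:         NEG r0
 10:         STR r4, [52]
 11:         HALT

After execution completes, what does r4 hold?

30

after MOV r0, #14: r0=14
after MOV r2, #15: r2=15
after MOV r3, #12: r3=12
after MOV r4, #-8: r4=-8
after AND r0, r2, r4: r0=15&(-8)=8
after XOR r4, r2, #17: r4=15^17=30
after LDR r2, [52]: r2=M[52]=8
after LDR r3, [16]: r3=M[16]=50
after NEG r0: r0=-(8)=-8
STR r4, [52] → M[52]=30
halt.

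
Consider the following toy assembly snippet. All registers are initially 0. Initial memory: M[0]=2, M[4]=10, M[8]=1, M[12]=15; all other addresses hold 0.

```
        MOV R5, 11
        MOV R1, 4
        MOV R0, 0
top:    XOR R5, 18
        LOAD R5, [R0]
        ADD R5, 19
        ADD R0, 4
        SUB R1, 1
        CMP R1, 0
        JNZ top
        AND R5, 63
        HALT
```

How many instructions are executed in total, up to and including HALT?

MOV R5, 11 → R5=11
MOV R1, 4 → R1=4
MOV R0, 0 → R0=0
XOR R5, 18 → R5=11^18=25
LOAD R5, [R0] → R5=M[0]=2
ADD R5, 19 → R5=2+19=21
ADD R0, 4 → R0=0+4=4
SUB R1, 1 → R1=4-1=3
CMP R1, 0  (cmp 3,0)
JNZ top: taken
XOR R5, 18 → R5=21^18=7
LOAD R5, [R0] → R5=M[4]=10
ADD R5, 19 → R5=10+19=29
ADD R0, 4 → R0=4+4=8
SUB R1, 1 → R1=3-1=2
CMP R1, 0  (cmp 2,0)
JNZ top: taken
XOR R5, 18 → R5=29^18=15
LOAD R5, [R0] → R5=M[8]=1
ADD R5, 19 → R5=1+19=20
ADD R0, 4 → R0=8+4=12
SUB R1, 1 → R1=2-1=1
CMP R1, 0  (cmp 1,0)
JNZ top: taken
XOR R5, 18 → R5=20^18=6
LOAD R5, [R0] → R5=M[12]=15
ADD R5, 19 → R5=15+19=34
ADD R0, 4 → R0=12+4=16
SUB R1, 1 → R1=1-1=0
CMP R1, 0  (cmp 0,0)
JNZ top: not taken
AND R5, 63 → R5=34&63=34
halt.
Total executed instructions: 33.

33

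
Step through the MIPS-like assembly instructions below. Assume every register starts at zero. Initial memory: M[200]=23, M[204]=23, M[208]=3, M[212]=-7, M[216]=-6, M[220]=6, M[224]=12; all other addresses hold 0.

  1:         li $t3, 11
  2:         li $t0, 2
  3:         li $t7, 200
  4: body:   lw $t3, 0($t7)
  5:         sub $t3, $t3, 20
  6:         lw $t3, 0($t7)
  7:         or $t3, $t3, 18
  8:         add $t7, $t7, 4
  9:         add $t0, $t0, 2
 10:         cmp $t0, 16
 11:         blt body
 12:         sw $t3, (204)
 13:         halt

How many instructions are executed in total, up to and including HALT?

61

after li $t3, 11: $t3=11
after li $t0, 2: $t0=2
after li $t7, 200: $t7=200
after lw $t3, 0($t7): $t3=M[200]=23
after sub $t3, $t3, 20: $t3=23-20=3
after lw $t3, 0($t7): $t3=M[200]=23
after or $t3, $t3, 18: $t3=23|18=23
after add $t7, $t7, 4: $t7=200+4=204
after add $t0, $t0, 2: $t0=2+2=4
cmp $t0, 16  (cmp 4,16)
blt body: taken
after lw $t3, 0($t7): $t3=M[204]=23
after sub $t3, $t3, 20: $t3=23-20=3
after lw $t3, 0($t7): $t3=M[204]=23
after or $t3, $t3, 18: $t3=23|18=23
after add $t7, $t7, 4: $t7=204+4=208
after add $t0, $t0, 2: $t0=4+2=6
cmp $t0, 16  (cmp 6,16)
blt body: taken
after lw $t3, 0($t7): $t3=M[208]=3
after sub $t3, $t3, 20: $t3=3-20=-17
after lw $t3, 0($t7): $t3=M[208]=3
after or $t3, $t3, 18: $t3=3|18=19
after add $t7, $t7, 4: $t7=208+4=212
after add $t0, $t0, 2: $t0=6+2=8
cmp $t0, 16  (cmp 8,16)
blt body: taken
after lw $t3, 0($t7): $t3=M[212]=-7
after sub $t3, $t3, 20: $t3=(-7)-20=-27
after lw $t3, 0($t7): $t3=M[212]=-7
after or $t3, $t3, 18: $t3=(-7)|18=-5
after add $t7, $t7, 4: $t7=212+4=216
after add $t0, $t0, 2: $t0=8+2=10
cmp $t0, 16  (cmp 10,16)
blt body: taken
after lw $t3, 0($t7): $t3=M[216]=-6
after sub $t3, $t3, 20: $t3=(-6)-20=-26
after lw $t3, 0($t7): $t3=M[216]=-6
after or $t3, $t3, 18: $t3=(-6)|18=-6
after add $t7, $t7, 4: $t7=216+4=220
after add $t0, $t0, 2: $t0=10+2=12
cmp $t0, 16  (cmp 12,16)
blt body: taken
after lw $t3, 0($t7): $t3=M[220]=6
after sub $t3, $t3, 20: $t3=6-20=-14
after lw $t3, 0($t7): $t3=M[220]=6
after or $t3, $t3, 18: $t3=6|18=22
after add $t7, $t7, 4: $t7=220+4=224
after add $t0, $t0, 2: $t0=12+2=14
cmp $t0, 16  (cmp 14,16)
blt body: taken
after lw $t3, 0($t7): $t3=M[224]=12
after sub $t3, $t3, 20: $t3=12-20=-8
after lw $t3, 0($t7): $t3=M[224]=12
after or $t3, $t3, 18: $t3=12|18=30
after add $t7, $t7, 4: $t7=224+4=228
after add $t0, $t0, 2: $t0=14+2=16
cmp $t0, 16  (cmp 16,16)
blt body: not taken
sw $t3, (204) → M[204]=30
halt.
Total executed instructions: 61.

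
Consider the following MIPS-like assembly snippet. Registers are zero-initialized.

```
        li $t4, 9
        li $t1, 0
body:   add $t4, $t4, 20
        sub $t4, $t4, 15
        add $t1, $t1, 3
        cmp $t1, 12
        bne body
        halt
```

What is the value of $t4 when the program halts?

29

after li $t4, 9: $t4=9
after li $t1, 0: $t1=0
after add $t4, $t4, 20: $t4=9+20=29
after sub $t4, $t4, 15: $t4=29-15=14
after add $t1, $t1, 3: $t1=0+3=3
cmp $t1, 12  (cmp 3,12)
bne body: taken
after add $t4, $t4, 20: $t4=14+20=34
after sub $t4, $t4, 15: $t4=34-15=19
after add $t1, $t1, 3: $t1=3+3=6
cmp $t1, 12  (cmp 6,12)
bne body: taken
after add $t4, $t4, 20: $t4=19+20=39
after sub $t4, $t4, 15: $t4=39-15=24
after add $t1, $t1, 3: $t1=6+3=9
cmp $t1, 12  (cmp 9,12)
bne body: taken
after add $t4, $t4, 20: $t4=24+20=44
after sub $t4, $t4, 15: $t4=44-15=29
after add $t1, $t1, 3: $t1=9+3=12
cmp $t1, 12  (cmp 12,12)
bne body: not taken
halt.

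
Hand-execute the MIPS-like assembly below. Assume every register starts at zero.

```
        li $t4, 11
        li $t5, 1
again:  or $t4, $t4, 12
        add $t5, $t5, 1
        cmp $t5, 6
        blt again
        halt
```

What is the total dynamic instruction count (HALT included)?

after li $t4, 11: $t4=11
after li $t5, 1: $t5=1
after or $t4, $t4, 12: $t4=11|12=15
after add $t5, $t5, 1: $t5=1+1=2
cmp $t5, 6  (cmp 2,6)
blt again: taken
after or $t4, $t4, 12: $t4=15|12=15
after add $t5, $t5, 1: $t5=2+1=3
cmp $t5, 6  (cmp 3,6)
blt again: taken
after or $t4, $t4, 12: $t4=15|12=15
after add $t5, $t5, 1: $t5=3+1=4
cmp $t5, 6  (cmp 4,6)
blt again: taken
after or $t4, $t4, 12: $t4=15|12=15
after add $t5, $t5, 1: $t5=4+1=5
cmp $t5, 6  (cmp 5,6)
blt again: taken
after or $t4, $t4, 12: $t4=15|12=15
after add $t5, $t5, 1: $t5=5+1=6
cmp $t5, 6  (cmp 6,6)
blt again: not taken
halt.
Total executed instructions: 23.

23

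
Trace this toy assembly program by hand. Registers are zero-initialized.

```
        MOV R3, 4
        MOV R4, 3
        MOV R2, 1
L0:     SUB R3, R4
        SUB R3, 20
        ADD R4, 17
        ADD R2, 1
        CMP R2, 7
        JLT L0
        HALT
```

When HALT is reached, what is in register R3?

MOV R3, 4 → R3=4
MOV R4, 3 → R4=3
MOV R2, 1 → R2=1
SUB R3, R4 → R3=4-3=1
SUB R3, 20 → R3=1-20=-19
ADD R4, 17 → R4=3+17=20
ADD R2, 1 → R2=1+1=2
CMP R2, 7  (cmp 2,7)
JLT L0: taken
SUB R3, R4 → R3=(-19)-20=-39
SUB R3, 20 → R3=(-39)-20=-59
ADD R4, 17 → R4=20+17=37
ADD R2, 1 → R2=2+1=3
CMP R2, 7  (cmp 3,7)
JLT L0: taken
SUB R3, R4 → R3=(-59)-37=-96
SUB R3, 20 → R3=(-96)-20=-116
ADD R4, 17 → R4=37+17=54
ADD R2, 1 → R2=3+1=4
CMP R2, 7  (cmp 4,7)
JLT L0: taken
SUB R3, R4 → R3=(-116)-54=-170
SUB R3, 20 → R3=(-170)-20=-190
ADD R4, 17 → R4=54+17=71
ADD R2, 1 → R2=4+1=5
CMP R2, 7  (cmp 5,7)
JLT L0: taken
SUB R3, R4 → R3=(-190)-71=-261
SUB R3, 20 → R3=(-261)-20=-281
ADD R4, 17 → R4=71+17=88
ADD R2, 1 → R2=5+1=6
CMP R2, 7  (cmp 6,7)
JLT L0: taken
SUB R3, R4 → R3=(-281)-88=-369
SUB R3, 20 → R3=(-369)-20=-389
ADD R4, 17 → R4=88+17=105
ADD R2, 1 → R2=6+1=7
CMP R2, 7  (cmp 7,7)
JLT L0: not taken
halt.

-389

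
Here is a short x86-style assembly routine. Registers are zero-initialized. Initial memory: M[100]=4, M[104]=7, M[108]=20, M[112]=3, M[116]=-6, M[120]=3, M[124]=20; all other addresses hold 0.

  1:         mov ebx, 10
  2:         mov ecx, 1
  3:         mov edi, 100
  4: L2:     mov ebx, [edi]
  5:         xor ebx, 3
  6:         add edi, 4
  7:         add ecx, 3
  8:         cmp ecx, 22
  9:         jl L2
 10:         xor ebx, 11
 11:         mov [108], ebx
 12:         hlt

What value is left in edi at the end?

128

ebx=10
ecx=1
edi=100
ebx=M[100]=4
ebx=4^3=7
edi=100+4=104
ecx=1+3=4
cmp ecx, 22  (cmp 4,22)
jl L2: taken
ebx=M[104]=7
ebx=7^3=4
edi=104+4=108
ecx=4+3=7
cmp ecx, 22  (cmp 7,22)
jl L2: taken
ebx=M[108]=20
ebx=20^3=23
edi=108+4=112
ecx=7+3=10
cmp ecx, 22  (cmp 10,22)
jl L2: taken
ebx=M[112]=3
ebx=3^3=0
edi=112+4=116
ecx=10+3=13
cmp ecx, 22  (cmp 13,22)
jl L2: taken
ebx=M[116]=-6
ebx=(-6)^3=-7
edi=116+4=120
ecx=13+3=16
cmp ecx, 22  (cmp 16,22)
jl L2: taken
ebx=M[120]=3
ebx=3^3=0
edi=120+4=124
ecx=16+3=19
cmp ecx, 22  (cmp 19,22)
jl L2: taken
ebx=M[124]=20
ebx=20^3=23
edi=124+4=128
ecx=19+3=22
cmp ecx, 22  (cmp 22,22)
jl L2: not taken
ebx=23^11=28
mov [108], ebx → M[108]=28
halt.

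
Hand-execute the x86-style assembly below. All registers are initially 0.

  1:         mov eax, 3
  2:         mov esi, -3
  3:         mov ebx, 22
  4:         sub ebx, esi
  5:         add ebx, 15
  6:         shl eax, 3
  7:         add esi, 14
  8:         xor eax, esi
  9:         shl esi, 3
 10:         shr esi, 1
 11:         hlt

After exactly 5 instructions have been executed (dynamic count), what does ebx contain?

40

eax=3
esi=-3
ebx=22
ebx=22-(-3)=25
ebx=25+15=40
After step 5: ebx = 40.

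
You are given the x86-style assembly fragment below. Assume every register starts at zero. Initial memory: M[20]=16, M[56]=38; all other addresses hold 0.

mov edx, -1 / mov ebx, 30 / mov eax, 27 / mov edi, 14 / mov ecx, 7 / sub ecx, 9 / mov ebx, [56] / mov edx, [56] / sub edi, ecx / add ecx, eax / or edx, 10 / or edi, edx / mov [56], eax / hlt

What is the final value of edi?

mov edx, -1 → edx=-1
mov ebx, 30 → ebx=30
mov eax, 27 → eax=27
mov edi, 14 → edi=14
mov ecx, 7 → ecx=7
sub ecx, 9 → ecx=7-9=-2
mov ebx, [56] → ebx=M[56]=38
mov edx, [56] → edx=M[56]=38
sub edi, ecx → edi=14-(-2)=16
add ecx, eax → ecx=(-2)+27=25
or edx, 10 → edx=38|10=46
or edi, edx → edi=16|46=62
mov [56], eax → M[56]=27
halt.

62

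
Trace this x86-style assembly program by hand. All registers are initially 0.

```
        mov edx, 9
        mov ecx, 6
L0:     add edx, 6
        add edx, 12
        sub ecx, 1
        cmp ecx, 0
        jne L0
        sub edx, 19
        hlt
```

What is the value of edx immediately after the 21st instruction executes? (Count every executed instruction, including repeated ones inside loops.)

edx=9
ecx=6
edx=9+6=15
edx=15+12=27
ecx=6-1=5
cmp ecx, 0  (cmp 5,0)
jne L0: taken
edx=27+6=33
edx=33+12=45
ecx=5-1=4
cmp ecx, 0  (cmp 4,0)
jne L0: taken
edx=45+6=51
edx=51+12=63
ecx=4-1=3
cmp ecx, 0  (cmp 3,0)
jne L0: taken
edx=63+6=69
edx=69+12=81
ecx=3-1=2
cmp ecx, 0  (cmp 2,0)
After step 21: edx = 81.

81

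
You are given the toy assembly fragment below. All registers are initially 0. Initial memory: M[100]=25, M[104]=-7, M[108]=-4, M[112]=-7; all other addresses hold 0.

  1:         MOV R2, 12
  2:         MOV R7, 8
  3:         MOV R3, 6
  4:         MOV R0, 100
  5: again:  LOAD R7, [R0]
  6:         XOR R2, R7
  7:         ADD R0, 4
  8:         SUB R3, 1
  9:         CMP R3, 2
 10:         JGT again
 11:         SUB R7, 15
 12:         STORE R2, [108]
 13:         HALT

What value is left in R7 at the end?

-22

MOV R2, 12 → R2=12
MOV R7, 8 → R7=8
MOV R3, 6 → R3=6
MOV R0, 100 → R0=100
LOAD R7, [R0] → R7=M[100]=25
XOR R2, R7 → R2=12^25=21
ADD R0, 4 → R0=100+4=104
SUB R3, 1 → R3=6-1=5
CMP R3, 2  (cmp 5,2)
JGT again: taken
LOAD R7, [R0] → R7=M[104]=-7
XOR R2, R7 → R2=21^(-7)=-20
ADD R0, 4 → R0=104+4=108
SUB R3, 1 → R3=5-1=4
CMP R3, 2  (cmp 4,2)
JGT again: taken
LOAD R7, [R0] → R7=M[108]=-4
XOR R2, R7 → R2=(-20)^(-4)=16
ADD R0, 4 → R0=108+4=112
SUB R3, 1 → R3=4-1=3
CMP R3, 2  (cmp 3,2)
JGT again: taken
LOAD R7, [R0] → R7=M[112]=-7
XOR R2, R7 → R2=16^(-7)=-23
ADD R0, 4 → R0=112+4=116
SUB R3, 1 → R3=3-1=2
CMP R3, 2  (cmp 2,2)
JGT again: not taken
SUB R7, 15 → R7=(-7)-15=-22
STORE R2, [108] → M[108]=-23
halt.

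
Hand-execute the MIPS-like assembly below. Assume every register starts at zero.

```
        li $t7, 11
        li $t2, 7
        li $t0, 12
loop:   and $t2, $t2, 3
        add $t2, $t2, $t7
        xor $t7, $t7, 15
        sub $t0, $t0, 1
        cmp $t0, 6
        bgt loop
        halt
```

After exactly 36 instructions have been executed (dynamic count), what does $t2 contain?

$t7=11
$t2=7
$t0=12
$t2=7&3=3
$t2=3+11=14
$t7=11^15=4
$t0=12-1=11
cmp $t0, 6  (cmp 11,6)
bgt loop: taken
$t2=14&3=2
$t2=2+4=6
$t7=4^15=11
$t0=11-1=10
cmp $t0, 6  (cmp 10,6)
bgt loop: taken
$t2=6&3=2
$t2=2+11=13
$t7=11^15=4
$t0=10-1=9
cmp $t0, 6  (cmp 9,6)
bgt loop: taken
$t2=13&3=1
$t2=1+4=5
$t7=4^15=11
$t0=9-1=8
cmp $t0, 6  (cmp 8,6)
bgt loop: taken
$t2=5&3=1
$t2=1+11=12
$t7=11^15=4
$t0=8-1=7
cmp $t0, 6  (cmp 7,6)
bgt loop: taken
$t2=12&3=0
$t2=0+4=4
$t7=4^15=11
After step 36: $t2 = 4.

4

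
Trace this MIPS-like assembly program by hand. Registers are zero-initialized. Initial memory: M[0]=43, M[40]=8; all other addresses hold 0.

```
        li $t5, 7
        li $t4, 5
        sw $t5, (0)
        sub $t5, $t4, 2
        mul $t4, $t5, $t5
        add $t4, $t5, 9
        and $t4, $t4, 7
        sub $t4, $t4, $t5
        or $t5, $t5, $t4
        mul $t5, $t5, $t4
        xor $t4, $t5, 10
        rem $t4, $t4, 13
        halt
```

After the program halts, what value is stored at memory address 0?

after li $t5, 7: $t5=7
after li $t4, 5: $t4=5
sw $t5, (0) → M[0]=7
after sub $t5, $t4, 2: $t5=5-2=3
after mul $t4, $t5, $t5: $t4=3*3=9
after add $t4, $t5, 9: $t4=3+9=12
after and $t4, $t4, 7: $t4=12&7=4
after sub $t4, $t4, $t5: $t4=4-3=1
after or $t5, $t5, $t4: $t5=3|1=3
after mul $t5, $t5, $t4: $t5=3*1=3
after xor $t4, $t5, 10: $t4=3^10=9
after rem $t4, $t4, 13: $t4=9%13=9
halt.

7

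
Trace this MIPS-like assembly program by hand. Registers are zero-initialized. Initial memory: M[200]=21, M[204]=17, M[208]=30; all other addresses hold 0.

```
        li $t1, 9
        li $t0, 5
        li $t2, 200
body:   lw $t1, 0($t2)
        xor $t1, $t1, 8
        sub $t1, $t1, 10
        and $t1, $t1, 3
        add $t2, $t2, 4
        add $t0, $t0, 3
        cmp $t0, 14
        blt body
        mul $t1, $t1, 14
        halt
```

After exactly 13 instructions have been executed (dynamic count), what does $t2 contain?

$t1=9
$t0=5
$t2=200
$t1=M[200]=21
$t1=21^8=29
$t1=29-10=19
$t1=19&3=3
$t2=200+4=204
$t0=5+3=8
cmp $t0, 14  (cmp 8,14)
blt body: taken
$t1=M[204]=17
$t1=17^8=25
After step 13: $t2 = 204.

204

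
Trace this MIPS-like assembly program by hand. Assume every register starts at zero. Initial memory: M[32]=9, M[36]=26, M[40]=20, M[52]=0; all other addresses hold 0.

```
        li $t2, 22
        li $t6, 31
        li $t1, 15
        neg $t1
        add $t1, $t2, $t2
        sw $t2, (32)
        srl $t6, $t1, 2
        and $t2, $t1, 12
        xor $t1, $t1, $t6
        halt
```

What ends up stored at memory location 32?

22

li $t2, 22 → $t2=22
li $t6, 31 → $t6=31
li $t1, 15 → $t1=15
neg $t1 → $t1=-(15)=-15
add $t1, $t2, $t2 → $t1=22+22=44
sw $t2, (32) → M[32]=22
srl $t6, $t1, 2 → $t6=44>>2=11
and $t2, $t1, 12 → $t2=44&12=12
xor $t1, $t1, $t6 → $t1=44^11=39
halt.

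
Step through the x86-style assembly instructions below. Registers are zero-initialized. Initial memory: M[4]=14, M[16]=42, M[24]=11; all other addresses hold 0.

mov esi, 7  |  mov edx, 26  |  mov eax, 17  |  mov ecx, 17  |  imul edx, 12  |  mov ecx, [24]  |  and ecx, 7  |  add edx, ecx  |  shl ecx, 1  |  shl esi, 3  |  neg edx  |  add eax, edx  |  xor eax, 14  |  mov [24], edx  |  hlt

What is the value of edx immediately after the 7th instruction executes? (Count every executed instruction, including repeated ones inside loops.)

after mov esi, 7: esi=7
after mov edx, 26: edx=26
after mov eax, 17: eax=17
after mov ecx, 17: ecx=17
after imul edx, 12: edx=26*12=312
after mov ecx, [24]: ecx=M[24]=11
after and ecx, 7: ecx=11&7=3
After step 7: edx = 312.

312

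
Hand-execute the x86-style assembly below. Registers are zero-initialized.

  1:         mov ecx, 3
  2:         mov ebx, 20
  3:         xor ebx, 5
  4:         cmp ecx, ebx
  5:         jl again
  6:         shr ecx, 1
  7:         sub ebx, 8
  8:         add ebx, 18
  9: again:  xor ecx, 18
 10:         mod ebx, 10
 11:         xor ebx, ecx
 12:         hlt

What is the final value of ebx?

mov ecx, 3 → ecx=3
mov ebx, 20 → ebx=20
xor ebx, 5 → ebx=20^5=17
cmp ecx, ebx  (cmp 3,17)
jl again: taken
xor ecx, 18 → ecx=3^18=17
mod ebx, 10 → ebx=17%10=7
xor ebx, ecx → ebx=7^17=22
halt.

22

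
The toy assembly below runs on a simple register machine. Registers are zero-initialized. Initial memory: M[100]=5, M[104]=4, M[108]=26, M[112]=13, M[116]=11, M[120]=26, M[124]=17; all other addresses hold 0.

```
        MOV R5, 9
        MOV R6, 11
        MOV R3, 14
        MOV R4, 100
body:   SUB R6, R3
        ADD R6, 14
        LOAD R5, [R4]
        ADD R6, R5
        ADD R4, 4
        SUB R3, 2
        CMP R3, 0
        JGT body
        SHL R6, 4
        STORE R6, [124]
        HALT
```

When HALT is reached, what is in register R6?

2480

R5=9
R6=11
R3=14
R4=100
R6=11-14=-3
R6=(-3)+14=11
R5=M[100]=5
R6=11+5=16
R4=100+4=104
R3=14-2=12
CMP R3, 0  (cmp 12,0)
JGT body: taken
R6=16-12=4
R6=4+14=18
R5=M[104]=4
R6=18+4=22
R4=104+4=108
R3=12-2=10
CMP R3, 0  (cmp 10,0)
JGT body: taken
R6=22-10=12
R6=12+14=26
R5=M[108]=26
R6=26+26=52
R4=108+4=112
R3=10-2=8
CMP R3, 0  (cmp 8,0)
JGT body: taken
R6=52-8=44
R6=44+14=58
R5=M[112]=13
R6=58+13=71
R4=112+4=116
R3=8-2=6
CMP R3, 0  (cmp 6,0)
JGT body: taken
R6=71-6=65
R6=65+14=79
R5=M[116]=11
R6=79+11=90
R4=116+4=120
R3=6-2=4
CMP R3, 0  (cmp 4,0)
JGT body: taken
R6=90-4=86
R6=86+14=100
R5=M[120]=26
R6=100+26=126
R4=120+4=124
R3=4-2=2
CMP R3, 0  (cmp 2,0)
JGT body: taken
R6=126-2=124
R6=124+14=138
R5=M[124]=17
R6=138+17=155
R4=124+4=128
R3=2-2=0
CMP R3, 0  (cmp 0,0)
JGT body: not taken
R6=155<<4=2480
STORE R6, [124] → M[124]=2480
halt.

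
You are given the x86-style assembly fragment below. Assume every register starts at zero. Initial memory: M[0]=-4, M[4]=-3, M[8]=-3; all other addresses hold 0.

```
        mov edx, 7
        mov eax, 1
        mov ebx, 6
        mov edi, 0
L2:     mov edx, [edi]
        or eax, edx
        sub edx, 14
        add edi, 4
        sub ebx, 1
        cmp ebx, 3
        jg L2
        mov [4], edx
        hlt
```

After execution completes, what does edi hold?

12

after mov edx, 7: edx=7
after mov eax, 1: eax=1
after mov ebx, 6: ebx=6
after mov edi, 0: edi=0
after mov edx, [edi]: edx=M[0]=-4
after or eax, edx: eax=1|(-4)=-3
after sub edx, 14: edx=(-4)-14=-18
after add edi, 4: edi=0+4=4
after sub ebx, 1: ebx=6-1=5
cmp ebx, 3  (cmp 5,3)
jg L2: taken
after mov edx, [edi]: edx=M[4]=-3
after or eax, edx: eax=(-3)|(-3)=-3
after sub edx, 14: edx=(-3)-14=-17
after add edi, 4: edi=4+4=8
after sub ebx, 1: ebx=5-1=4
cmp ebx, 3  (cmp 4,3)
jg L2: taken
after mov edx, [edi]: edx=M[8]=-3
after or eax, edx: eax=(-3)|(-3)=-3
after sub edx, 14: edx=(-3)-14=-17
after add edi, 4: edi=8+4=12
after sub ebx, 1: ebx=4-1=3
cmp ebx, 3  (cmp 3,3)
jg L2: not taken
mov [4], edx → M[4]=-17
halt.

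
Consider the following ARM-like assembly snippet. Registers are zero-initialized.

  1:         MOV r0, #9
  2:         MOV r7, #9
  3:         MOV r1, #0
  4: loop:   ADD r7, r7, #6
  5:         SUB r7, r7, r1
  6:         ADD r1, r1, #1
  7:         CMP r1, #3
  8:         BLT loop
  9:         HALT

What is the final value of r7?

after MOV r0, #9: r0=9
after MOV r7, #9: r7=9
after MOV r1, #0: r1=0
after ADD r7, r7, #6: r7=9+6=15
after SUB r7, r7, r1: r7=15-0=15
after ADD r1, r1, #1: r1=0+1=1
CMP r1, #3  (cmp 1,3)
BLT loop: taken
after ADD r7, r7, #6: r7=15+6=21
after SUB r7, r7, r1: r7=21-1=20
after ADD r1, r1, #1: r1=1+1=2
CMP r1, #3  (cmp 2,3)
BLT loop: taken
after ADD r7, r7, #6: r7=20+6=26
after SUB r7, r7, r1: r7=26-2=24
after ADD r1, r1, #1: r1=2+1=3
CMP r1, #3  (cmp 3,3)
BLT loop: not taken
halt.

24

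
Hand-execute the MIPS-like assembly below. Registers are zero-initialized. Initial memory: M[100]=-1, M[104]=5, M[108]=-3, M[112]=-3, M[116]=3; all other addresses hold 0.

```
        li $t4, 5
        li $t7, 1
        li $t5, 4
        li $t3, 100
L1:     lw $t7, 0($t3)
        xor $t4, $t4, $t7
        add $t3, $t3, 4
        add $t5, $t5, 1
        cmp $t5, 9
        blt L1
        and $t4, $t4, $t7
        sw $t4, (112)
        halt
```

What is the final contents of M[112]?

0

after li $t4, 5: $t4=5
after li $t7, 1: $t7=1
after li $t5, 4: $t5=4
after li $t3, 100: $t3=100
after lw $t7, 0($t3): $t7=M[100]=-1
after xor $t4, $t4, $t7: $t4=5^(-1)=-6
after add $t3, $t3, 4: $t3=100+4=104
after add $t5, $t5, 1: $t5=4+1=5
cmp $t5, 9  (cmp 5,9)
blt L1: taken
after lw $t7, 0($t3): $t7=M[104]=5
after xor $t4, $t4, $t7: $t4=(-6)^5=-1
after add $t3, $t3, 4: $t3=104+4=108
after add $t5, $t5, 1: $t5=5+1=6
cmp $t5, 9  (cmp 6,9)
blt L1: taken
after lw $t7, 0($t3): $t7=M[108]=-3
after xor $t4, $t4, $t7: $t4=(-1)^(-3)=2
after add $t3, $t3, 4: $t3=108+4=112
after add $t5, $t5, 1: $t5=6+1=7
cmp $t5, 9  (cmp 7,9)
blt L1: taken
after lw $t7, 0($t3): $t7=M[112]=-3
after xor $t4, $t4, $t7: $t4=2^(-3)=-1
after add $t3, $t3, 4: $t3=112+4=116
after add $t5, $t5, 1: $t5=7+1=8
cmp $t5, 9  (cmp 8,9)
blt L1: taken
after lw $t7, 0($t3): $t7=M[116]=3
after xor $t4, $t4, $t7: $t4=(-1)^3=-4
after add $t3, $t3, 4: $t3=116+4=120
after add $t5, $t5, 1: $t5=8+1=9
cmp $t5, 9  (cmp 9,9)
blt L1: not taken
after and $t4, $t4, $t7: $t4=(-4)&3=0
sw $t4, (112) → M[112]=0
halt.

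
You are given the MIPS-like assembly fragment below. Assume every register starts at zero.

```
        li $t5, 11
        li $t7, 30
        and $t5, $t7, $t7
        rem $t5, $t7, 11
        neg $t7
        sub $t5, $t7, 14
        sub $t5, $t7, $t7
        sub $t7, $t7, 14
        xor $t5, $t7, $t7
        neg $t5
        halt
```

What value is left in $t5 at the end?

0

after li $t5, 11: $t5=11
after li $t7, 30: $t7=30
after and $t5, $t7, $t7: $t5=30&30=30
after rem $t5, $t7, 11: $t5=30%11=8
after neg $t7: $t7=-(30)=-30
after sub $t5, $t7, 14: $t5=(-30)-14=-44
after sub $t5, $t7, $t7: $t5=(-30)-(-30)=0
after sub $t7, $t7, 14: $t7=(-30)-14=-44
after xor $t5, $t7, $t7: $t5=(-44)^(-44)=0
after neg $t5: $t5=-(0)=0
halt.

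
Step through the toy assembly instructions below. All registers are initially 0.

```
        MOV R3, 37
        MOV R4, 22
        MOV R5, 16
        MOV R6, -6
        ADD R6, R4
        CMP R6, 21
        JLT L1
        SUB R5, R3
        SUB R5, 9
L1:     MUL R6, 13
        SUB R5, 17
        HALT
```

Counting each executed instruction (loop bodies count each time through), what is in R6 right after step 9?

208

MOV R3, 37 → R3=37
MOV R4, 22 → R4=22
MOV R5, 16 → R5=16
MOV R6, -6 → R6=-6
ADD R6, R4 → R6=(-6)+22=16
CMP R6, 21  (cmp 16,21)
JLT L1: taken
MUL R6, 13 → R6=16*13=208
SUB R5, 17 → R5=16-17=-1
After step 9: R6 = 208.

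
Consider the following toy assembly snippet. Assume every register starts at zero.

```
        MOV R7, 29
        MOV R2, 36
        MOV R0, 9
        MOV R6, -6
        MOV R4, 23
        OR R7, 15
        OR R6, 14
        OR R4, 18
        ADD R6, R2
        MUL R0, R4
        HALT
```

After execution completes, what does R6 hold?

34

MOV R7, 29 → R7=29
MOV R2, 36 → R2=36
MOV R0, 9 → R0=9
MOV R6, -6 → R6=-6
MOV R4, 23 → R4=23
OR R7, 15 → R7=29|15=31
OR R6, 14 → R6=(-6)|14=-2
OR R4, 18 → R4=23|18=23
ADD R6, R2 → R6=(-2)+36=34
MUL R0, R4 → R0=9*23=207
halt.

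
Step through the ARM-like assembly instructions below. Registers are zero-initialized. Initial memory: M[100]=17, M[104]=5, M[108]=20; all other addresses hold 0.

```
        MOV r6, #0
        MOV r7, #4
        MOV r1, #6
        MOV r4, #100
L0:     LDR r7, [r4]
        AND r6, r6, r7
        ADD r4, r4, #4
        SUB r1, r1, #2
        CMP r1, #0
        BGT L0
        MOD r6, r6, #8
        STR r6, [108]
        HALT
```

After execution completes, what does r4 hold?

112

r6=0
r7=4
r1=6
r4=100
r7=M[100]=17
r6=0&17=0
r4=100+4=104
r1=6-2=4
CMP r1, #0  (cmp 4,0)
BGT L0: taken
r7=M[104]=5
r6=0&5=0
r4=104+4=108
r1=4-2=2
CMP r1, #0  (cmp 2,0)
BGT L0: taken
r7=M[108]=20
r6=0&20=0
r4=108+4=112
r1=2-2=0
CMP r1, #0  (cmp 0,0)
BGT L0: not taken
r6=0%8=0
STR r6, [108] → M[108]=0
halt.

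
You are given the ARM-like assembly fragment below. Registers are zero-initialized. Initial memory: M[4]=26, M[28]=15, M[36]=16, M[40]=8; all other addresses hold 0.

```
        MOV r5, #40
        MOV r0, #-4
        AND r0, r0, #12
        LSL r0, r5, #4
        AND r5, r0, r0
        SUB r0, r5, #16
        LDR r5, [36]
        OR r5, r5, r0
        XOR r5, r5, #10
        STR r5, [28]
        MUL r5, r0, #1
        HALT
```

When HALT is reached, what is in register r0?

after MOV r5, #40: r5=40
after MOV r0, #-4: r0=-4
after AND r0, r0, #12: r0=(-4)&12=12
after LSL r0, r5, #4: r0=40<<4=640
after AND r5, r0, r0: r5=640&640=640
after SUB r0, r5, #16: r0=640-16=624
after LDR r5, [36]: r5=M[36]=16
after OR r5, r5, r0: r5=16|624=624
after XOR r5, r5, #10: r5=624^10=634
STR r5, [28] → M[28]=634
after MUL r5, r0, #1: r5=624*1=624
halt.

624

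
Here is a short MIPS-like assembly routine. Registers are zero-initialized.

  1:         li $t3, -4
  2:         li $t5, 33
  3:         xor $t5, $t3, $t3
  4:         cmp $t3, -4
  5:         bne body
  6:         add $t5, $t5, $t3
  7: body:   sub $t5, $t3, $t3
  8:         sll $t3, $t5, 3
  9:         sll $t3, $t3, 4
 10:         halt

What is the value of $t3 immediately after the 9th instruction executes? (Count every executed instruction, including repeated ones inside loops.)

0

$t3=-4
$t5=33
$t5=(-4)^(-4)=0
cmp $t3, -4  (cmp -4,-4)
bne body: not taken
$t5=0+(-4)=-4
$t5=(-4)-(-4)=0
$t3=0<<3=0
$t3=0<<4=0
After step 9: $t3 = 0.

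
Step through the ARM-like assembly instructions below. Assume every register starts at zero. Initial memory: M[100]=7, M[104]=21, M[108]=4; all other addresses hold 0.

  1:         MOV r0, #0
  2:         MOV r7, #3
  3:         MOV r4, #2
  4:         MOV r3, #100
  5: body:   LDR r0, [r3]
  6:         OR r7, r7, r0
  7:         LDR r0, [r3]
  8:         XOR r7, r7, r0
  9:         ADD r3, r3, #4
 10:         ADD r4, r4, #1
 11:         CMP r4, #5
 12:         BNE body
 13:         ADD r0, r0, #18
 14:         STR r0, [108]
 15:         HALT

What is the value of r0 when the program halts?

22

r0=0
r7=3
r4=2
r3=100
r0=M[100]=7
r7=3|7=7
r0=M[100]=7
r7=7^7=0
r3=100+4=104
r4=2+1=3
CMP r4, #5  (cmp 3,5)
BNE body: taken
r0=M[104]=21
r7=0|21=21
r0=M[104]=21
r7=21^21=0
r3=104+4=108
r4=3+1=4
CMP r4, #5  (cmp 4,5)
BNE body: taken
r0=M[108]=4
r7=0|4=4
r0=M[108]=4
r7=4^4=0
r3=108+4=112
r4=4+1=5
CMP r4, #5  (cmp 5,5)
BNE body: not taken
r0=4+18=22
STR r0, [108] → M[108]=22
halt.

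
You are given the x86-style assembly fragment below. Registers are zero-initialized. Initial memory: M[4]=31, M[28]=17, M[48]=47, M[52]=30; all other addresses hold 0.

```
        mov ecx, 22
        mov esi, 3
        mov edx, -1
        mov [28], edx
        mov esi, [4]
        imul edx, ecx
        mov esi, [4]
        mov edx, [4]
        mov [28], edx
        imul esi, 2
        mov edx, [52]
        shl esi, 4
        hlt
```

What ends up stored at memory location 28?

31

ecx=22
esi=3
edx=-1
mov [28], edx → M[28]=-1
esi=M[4]=31
edx=(-1)*22=-22
esi=M[4]=31
edx=M[4]=31
mov [28], edx → M[28]=31
esi=31*2=62
edx=M[52]=30
esi=62<<4=992
halt.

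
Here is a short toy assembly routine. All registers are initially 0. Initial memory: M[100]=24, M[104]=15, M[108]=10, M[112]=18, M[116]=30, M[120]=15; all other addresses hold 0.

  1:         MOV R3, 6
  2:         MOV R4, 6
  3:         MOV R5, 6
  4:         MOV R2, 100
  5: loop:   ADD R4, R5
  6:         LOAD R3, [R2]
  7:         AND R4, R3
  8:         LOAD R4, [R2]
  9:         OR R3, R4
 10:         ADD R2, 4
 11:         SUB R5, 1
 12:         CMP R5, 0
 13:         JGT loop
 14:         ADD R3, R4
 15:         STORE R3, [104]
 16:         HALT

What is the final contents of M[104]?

MOV R3, 6 → R3=6
MOV R4, 6 → R4=6
MOV R5, 6 → R5=6
MOV R2, 100 → R2=100
ADD R4, R5 → R4=6+6=12
LOAD R3, [R2] → R3=M[100]=24
AND R4, R3 → R4=12&24=8
LOAD R4, [R2] → R4=M[100]=24
OR R3, R4 → R3=24|24=24
ADD R2, 4 → R2=100+4=104
SUB R5, 1 → R5=6-1=5
CMP R5, 0  (cmp 5,0)
JGT loop: taken
ADD R4, R5 → R4=24+5=29
LOAD R3, [R2] → R3=M[104]=15
AND R4, R3 → R4=29&15=13
LOAD R4, [R2] → R4=M[104]=15
OR R3, R4 → R3=15|15=15
ADD R2, 4 → R2=104+4=108
SUB R5, 1 → R5=5-1=4
CMP R5, 0  (cmp 4,0)
JGT loop: taken
ADD R4, R5 → R4=15+4=19
LOAD R3, [R2] → R3=M[108]=10
AND R4, R3 → R4=19&10=2
LOAD R4, [R2] → R4=M[108]=10
OR R3, R4 → R3=10|10=10
ADD R2, 4 → R2=108+4=112
SUB R5, 1 → R5=4-1=3
CMP R5, 0  (cmp 3,0)
JGT loop: taken
ADD R4, R5 → R4=10+3=13
LOAD R3, [R2] → R3=M[112]=18
AND R4, R3 → R4=13&18=0
LOAD R4, [R2] → R4=M[112]=18
OR R3, R4 → R3=18|18=18
ADD R2, 4 → R2=112+4=116
SUB R5, 1 → R5=3-1=2
CMP R5, 0  (cmp 2,0)
JGT loop: taken
ADD R4, R5 → R4=18+2=20
LOAD R3, [R2] → R3=M[116]=30
AND R4, R3 → R4=20&30=20
LOAD R4, [R2] → R4=M[116]=30
OR R3, R4 → R3=30|30=30
ADD R2, 4 → R2=116+4=120
SUB R5, 1 → R5=2-1=1
CMP R5, 0  (cmp 1,0)
JGT loop: taken
ADD R4, R5 → R4=30+1=31
LOAD R3, [R2] → R3=M[120]=15
AND R4, R3 → R4=31&15=15
LOAD R4, [R2] → R4=M[120]=15
OR R3, R4 → R3=15|15=15
ADD R2, 4 → R2=120+4=124
SUB R5, 1 → R5=1-1=0
CMP R5, 0  (cmp 0,0)
JGT loop: not taken
ADD R3, R4 → R3=15+15=30
STORE R3, [104] → M[104]=30
halt.

30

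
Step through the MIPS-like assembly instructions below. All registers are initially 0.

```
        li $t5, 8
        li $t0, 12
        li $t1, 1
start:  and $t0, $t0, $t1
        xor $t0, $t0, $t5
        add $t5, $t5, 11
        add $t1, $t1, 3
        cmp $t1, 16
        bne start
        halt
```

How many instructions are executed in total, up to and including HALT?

after li $t5, 8: $t5=8
after li $t0, 12: $t0=12
after li $t1, 1: $t1=1
after and $t0, $t0, $t1: $t0=12&1=0
after xor $t0, $t0, $t5: $t0=0^8=8
after add $t5, $t5, 11: $t5=8+11=19
after add $t1, $t1, 3: $t1=1+3=4
cmp $t1, 16  (cmp 4,16)
bne start: taken
after and $t0, $t0, $t1: $t0=8&4=0
after xor $t0, $t0, $t5: $t0=0^19=19
after add $t5, $t5, 11: $t5=19+11=30
after add $t1, $t1, 3: $t1=4+3=7
cmp $t1, 16  (cmp 7,16)
bne start: taken
after and $t0, $t0, $t1: $t0=19&7=3
after xor $t0, $t0, $t5: $t0=3^30=29
after add $t5, $t5, 11: $t5=30+11=41
after add $t1, $t1, 3: $t1=7+3=10
cmp $t1, 16  (cmp 10,16)
bne start: taken
after and $t0, $t0, $t1: $t0=29&10=8
after xor $t0, $t0, $t5: $t0=8^41=33
after add $t5, $t5, 11: $t5=41+11=52
after add $t1, $t1, 3: $t1=10+3=13
cmp $t1, 16  (cmp 13,16)
bne start: taken
after and $t0, $t0, $t1: $t0=33&13=1
after xor $t0, $t0, $t5: $t0=1^52=53
after add $t5, $t5, 11: $t5=52+11=63
after add $t1, $t1, 3: $t1=13+3=16
cmp $t1, 16  (cmp 16,16)
bne start: not taken
halt.
Total executed instructions: 34.

34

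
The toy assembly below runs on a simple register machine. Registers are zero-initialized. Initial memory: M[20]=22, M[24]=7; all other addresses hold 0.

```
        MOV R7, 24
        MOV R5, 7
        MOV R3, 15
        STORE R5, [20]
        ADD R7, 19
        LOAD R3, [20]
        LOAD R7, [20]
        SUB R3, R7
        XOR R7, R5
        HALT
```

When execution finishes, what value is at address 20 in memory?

7

MOV R7, 24 → R7=24
MOV R5, 7 → R5=7
MOV R3, 15 → R3=15
STORE R5, [20] → M[20]=7
ADD R7, 19 → R7=24+19=43
LOAD R3, [20] → R3=M[20]=7
LOAD R7, [20] → R7=M[20]=7
SUB R3, R7 → R3=7-7=0
XOR R7, R5 → R7=7^7=0
halt.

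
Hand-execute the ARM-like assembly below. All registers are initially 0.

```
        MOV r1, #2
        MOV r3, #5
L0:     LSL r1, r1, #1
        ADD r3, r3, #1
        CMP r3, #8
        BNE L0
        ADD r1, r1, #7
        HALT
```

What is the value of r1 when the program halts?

after MOV r1, #2: r1=2
after MOV r3, #5: r3=5
after LSL r1, r1, #1: r1=2<<1=4
after ADD r3, r3, #1: r3=5+1=6
CMP r3, #8  (cmp 6,8)
BNE L0: taken
after LSL r1, r1, #1: r1=4<<1=8
after ADD r3, r3, #1: r3=6+1=7
CMP r3, #8  (cmp 7,8)
BNE L0: taken
after LSL r1, r1, #1: r1=8<<1=16
after ADD r3, r3, #1: r3=7+1=8
CMP r3, #8  (cmp 8,8)
BNE L0: not taken
after ADD r1, r1, #7: r1=16+7=23
halt.

23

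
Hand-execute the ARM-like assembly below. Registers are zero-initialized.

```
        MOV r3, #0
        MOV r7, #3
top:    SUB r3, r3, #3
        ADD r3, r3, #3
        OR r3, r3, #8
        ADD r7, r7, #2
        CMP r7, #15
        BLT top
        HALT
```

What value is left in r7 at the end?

15

after MOV r3, #0: r3=0
after MOV r7, #3: r7=3
after SUB r3, r3, #3: r3=0-3=-3
after ADD r3, r3, #3: r3=(-3)+3=0
after OR r3, r3, #8: r3=0|8=8
after ADD r7, r7, #2: r7=3+2=5
CMP r7, #15  (cmp 5,15)
BLT top: taken
after SUB r3, r3, #3: r3=8-3=5
after ADD r3, r3, #3: r3=5+3=8
after OR r3, r3, #8: r3=8|8=8
after ADD r7, r7, #2: r7=5+2=7
CMP r7, #15  (cmp 7,15)
BLT top: taken
after SUB r3, r3, #3: r3=8-3=5
after ADD r3, r3, #3: r3=5+3=8
after OR r3, r3, #8: r3=8|8=8
after ADD r7, r7, #2: r7=7+2=9
CMP r7, #15  (cmp 9,15)
BLT top: taken
after SUB r3, r3, #3: r3=8-3=5
after ADD r3, r3, #3: r3=5+3=8
after OR r3, r3, #8: r3=8|8=8
after ADD r7, r7, #2: r7=9+2=11
CMP r7, #15  (cmp 11,15)
BLT top: taken
after SUB r3, r3, #3: r3=8-3=5
after ADD r3, r3, #3: r3=5+3=8
after OR r3, r3, #8: r3=8|8=8
after ADD r7, r7, #2: r7=11+2=13
CMP r7, #15  (cmp 13,15)
BLT top: taken
after SUB r3, r3, #3: r3=8-3=5
after ADD r3, r3, #3: r3=5+3=8
after OR r3, r3, #8: r3=8|8=8
after ADD r7, r7, #2: r7=13+2=15
CMP r7, #15  (cmp 15,15)
BLT top: not taken
halt.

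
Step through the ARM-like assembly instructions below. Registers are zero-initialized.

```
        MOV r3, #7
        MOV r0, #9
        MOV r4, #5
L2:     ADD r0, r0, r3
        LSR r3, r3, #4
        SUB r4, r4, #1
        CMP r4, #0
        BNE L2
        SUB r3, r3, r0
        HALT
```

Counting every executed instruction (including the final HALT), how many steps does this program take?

r3=7
r0=9
r4=5
r0=9+7=16
r3=7>>4=0
r4=5-1=4
CMP r4, #0  (cmp 4,0)
BNE L2: taken
r0=16+0=16
r3=0>>4=0
r4=4-1=3
CMP r4, #0  (cmp 3,0)
BNE L2: taken
r0=16+0=16
r3=0>>4=0
r4=3-1=2
CMP r4, #0  (cmp 2,0)
BNE L2: taken
r0=16+0=16
r3=0>>4=0
r4=2-1=1
CMP r4, #0  (cmp 1,0)
BNE L2: taken
r0=16+0=16
r3=0>>4=0
r4=1-1=0
CMP r4, #0  (cmp 0,0)
BNE L2: not taken
r3=0-16=-16
halt.
Total executed instructions: 30.

30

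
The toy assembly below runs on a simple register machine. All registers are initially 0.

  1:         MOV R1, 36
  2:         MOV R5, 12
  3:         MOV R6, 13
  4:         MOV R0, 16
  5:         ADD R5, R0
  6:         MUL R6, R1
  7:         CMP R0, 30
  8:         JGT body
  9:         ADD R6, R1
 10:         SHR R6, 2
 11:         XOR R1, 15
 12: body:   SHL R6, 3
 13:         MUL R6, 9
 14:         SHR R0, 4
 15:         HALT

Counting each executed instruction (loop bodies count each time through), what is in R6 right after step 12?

after MOV R1, 36: R1=36
after MOV R5, 12: R5=12
after MOV R6, 13: R6=13
after MOV R0, 16: R0=16
after ADD R5, R0: R5=12+16=28
after MUL R6, R1: R6=13*36=468
CMP R0, 30  (cmp 16,30)
JGT body: not taken
after ADD R6, R1: R6=468+36=504
after SHR R6, 2: R6=504>>2=126
after XOR R1, 15: R1=36^15=43
after SHL R6, 3: R6=126<<3=1008
After step 12: R6 = 1008.

1008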